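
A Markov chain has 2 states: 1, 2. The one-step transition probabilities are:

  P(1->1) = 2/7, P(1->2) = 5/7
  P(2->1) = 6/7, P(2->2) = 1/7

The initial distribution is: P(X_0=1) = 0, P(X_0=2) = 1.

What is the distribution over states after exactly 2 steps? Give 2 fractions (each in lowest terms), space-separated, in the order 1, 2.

Propagating the distribution step by step (d_{t+1} = d_t * P):
d_0 = (1=0, 2=1)
  d_1[1] = 0*2/7 + 1*6/7 = 6/7
  d_1[2] = 0*5/7 + 1*1/7 = 1/7
d_1 = (1=6/7, 2=1/7)
  d_2[1] = 6/7*2/7 + 1/7*6/7 = 18/49
  d_2[2] = 6/7*5/7 + 1/7*1/7 = 31/49
d_2 = (1=18/49, 2=31/49)

Answer: 18/49 31/49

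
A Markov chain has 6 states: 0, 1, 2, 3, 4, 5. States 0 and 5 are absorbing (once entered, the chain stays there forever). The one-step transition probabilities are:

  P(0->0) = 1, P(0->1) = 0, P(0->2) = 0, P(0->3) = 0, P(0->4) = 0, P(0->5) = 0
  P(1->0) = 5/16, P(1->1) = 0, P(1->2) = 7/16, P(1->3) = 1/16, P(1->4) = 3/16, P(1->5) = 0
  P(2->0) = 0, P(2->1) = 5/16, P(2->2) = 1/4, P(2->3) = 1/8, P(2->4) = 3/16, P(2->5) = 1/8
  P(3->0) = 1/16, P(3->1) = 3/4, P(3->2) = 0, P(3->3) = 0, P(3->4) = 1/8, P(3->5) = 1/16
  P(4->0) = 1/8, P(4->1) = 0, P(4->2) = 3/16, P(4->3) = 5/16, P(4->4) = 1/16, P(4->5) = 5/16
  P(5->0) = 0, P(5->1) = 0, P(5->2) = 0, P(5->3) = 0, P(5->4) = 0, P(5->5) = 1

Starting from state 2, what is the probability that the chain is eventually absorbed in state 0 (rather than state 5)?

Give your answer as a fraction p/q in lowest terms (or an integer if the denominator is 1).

Answer: 2889/6164

Derivation:
Let a_i = P(absorbed in 0 | start in state i).
Boundary conditions: a_0 = 1, a_5 = 0.
For each transient state i, a_i = sum_j P(i->j) * a_j:
  a_1 = 5/16*a_0 + 0*a_1 + 7/16*a_2 + 1/16*a_3 + 3/16*a_4 + 0*a_5
  a_2 = 0*a_0 + 5/16*a_1 + 1/4*a_2 + 1/8*a_3 + 3/16*a_4 + 1/8*a_5
  a_3 = 1/16*a_0 + 3/4*a_1 + 0*a_2 + 0*a_3 + 1/8*a_4 + 1/16*a_5
  a_4 = 1/8*a_0 + 0*a_1 + 3/16*a_2 + 5/16*a_3 + 1/16*a_4 + 5/16*a_5

Substituting a_0 = 1 and a_5 = 0, rearrange to (I - Q) a = r where r[i] = P(i -> 0):
  [1, -7/16, -1/16, -3/16] . (a_1, a_2, a_3, a_4) = 5/16
  [-5/16, 3/4, -1/8, -3/16] . (a_1, a_2, a_3, a_4) = 0
  [-3/4, 0, 1, -1/8] . (a_1, a_2, a_3, a_4) = 1/16
  [0, -3/16, -5/16, 15/16] . (a_1, a_2, a_3, a_4) = 1/8

Solving yields:
  a_1 = 977/1541
  a_2 = 2889/6164
  a_3 = 3643/6164
  a_4 = 1307/3082

Starting state is 2, so the absorption probability is a_2 = 2889/6164.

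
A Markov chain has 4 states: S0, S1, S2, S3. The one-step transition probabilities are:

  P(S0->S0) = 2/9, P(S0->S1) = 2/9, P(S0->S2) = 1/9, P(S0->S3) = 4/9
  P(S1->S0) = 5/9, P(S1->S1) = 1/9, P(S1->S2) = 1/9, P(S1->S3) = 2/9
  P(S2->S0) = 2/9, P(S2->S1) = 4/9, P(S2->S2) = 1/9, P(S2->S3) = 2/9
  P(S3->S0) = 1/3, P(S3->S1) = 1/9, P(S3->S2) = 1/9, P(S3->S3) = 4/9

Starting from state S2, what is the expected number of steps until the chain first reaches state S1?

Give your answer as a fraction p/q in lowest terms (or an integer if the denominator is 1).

Answer: 549/146

Derivation:
Let h_i = expected steps to first reach S1 from state i.
Boundary: h_S1 = 0.
First-step equations for the other states:
  h_S0 = 1 + 2/9*h_S0 + 2/9*h_S1 + 1/9*h_S2 + 4/9*h_S3
  h_S2 = 1 + 2/9*h_S0 + 4/9*h_S1 + 1/9*h_S2 + 2/9*h_S3
  h_S3 = 1 + 1/3*h_S0 + 1/9*h_S1 + 1/9*h_S2 + 4/9*h_S3

Substituting h_S1 = 0 and rearranging gives the linear system (I - Q) h = 1:
  [7/9, -1/9, -4/9] . (h_S0, h_S2, h_S3) = 1
  [-2/9, 8/9, -2/9] . (h_S0, h_S2, h_S3) = 1
  [-1/3, -1/9, 5/9] . (h_S0, h_S2, h_S3) = 1

Solving yields:
  h_S0 = 729/146
  h_S2 = 549/146
  h_S3 = 405/73

Starting state is S2, so the expected hitting time is h_S2 = 549/146.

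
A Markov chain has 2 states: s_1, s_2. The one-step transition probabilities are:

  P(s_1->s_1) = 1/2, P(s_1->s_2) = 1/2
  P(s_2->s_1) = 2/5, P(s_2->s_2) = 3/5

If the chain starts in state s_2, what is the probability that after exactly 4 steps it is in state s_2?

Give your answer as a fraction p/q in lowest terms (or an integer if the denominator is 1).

Answer: 1389/2500

Derivation:
Computing P^4 by repeated multiplication:
P^1 =
  s_1: [1/2, 1/2]
  s_2: [2/5, 3/5]
P^2 =
  s_1: [9/20, 11/20]
  s_2: [11/25, 14/25]
P^3 =
  s_1: [89/200, 111/200]
  s_2: [111/250, 139/250]
P^4 =
  s_1: [889/2000, 1111/2000]
  s_2: [1111/2500, 1389/2500]

(P^4)[s_2 -> s_2] = 1389/2500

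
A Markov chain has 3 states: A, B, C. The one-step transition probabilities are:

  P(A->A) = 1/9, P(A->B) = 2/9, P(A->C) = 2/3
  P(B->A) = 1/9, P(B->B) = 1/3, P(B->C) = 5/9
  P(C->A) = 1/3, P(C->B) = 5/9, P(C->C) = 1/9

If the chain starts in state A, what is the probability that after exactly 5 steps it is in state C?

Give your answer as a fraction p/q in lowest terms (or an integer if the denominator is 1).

Computing P^5 by repeated multiplication:
P^1 =
  A: [1/9, 2/9, 2/3]
  B: [1/9, 1/3, 5/9]
  C: [1/3, 5/9, 1/9]
P^2 =
  A: [7/27, 38/81, 22/81]
  B: [19/81, 4/9, 26/81]
  C: [11/81, 26/81, 44/81]
P^3 =
  A: [125/729, 266/729, 338/729]
  B: [133/729, 92/243, 320/729]
  C: [169/729, 320/729, 80/243]
P^4 =
  A: [1405/6561, 2738/6561, 806/2187]
  B: [1369/6561, 898/2187, 2498/6561]
  C: [403/2187, 2498/6561, 2854/6561]
P^5 =
  A: [3799/19683, 23114/59049, 24538/59049]
  B: [11557/59049, 2590/6561, 24182/59049]
  C: [12269/59049, 24182/59049, 22598/59049]

(P^5)[A -> C] = 24538/59049

Answer: 24538/59049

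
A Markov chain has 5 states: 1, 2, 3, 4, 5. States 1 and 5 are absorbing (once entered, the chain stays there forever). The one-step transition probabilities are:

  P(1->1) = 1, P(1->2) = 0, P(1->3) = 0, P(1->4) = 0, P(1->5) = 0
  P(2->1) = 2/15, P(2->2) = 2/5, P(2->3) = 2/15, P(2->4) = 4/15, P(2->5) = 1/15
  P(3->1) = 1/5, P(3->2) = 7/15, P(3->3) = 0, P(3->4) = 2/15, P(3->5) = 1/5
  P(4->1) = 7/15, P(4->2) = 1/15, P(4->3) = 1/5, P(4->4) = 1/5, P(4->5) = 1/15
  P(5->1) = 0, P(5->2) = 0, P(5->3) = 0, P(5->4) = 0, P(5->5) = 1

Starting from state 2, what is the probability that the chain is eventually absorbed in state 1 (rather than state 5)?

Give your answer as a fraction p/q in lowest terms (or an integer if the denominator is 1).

Let a_i = P(absorbed in 1 | start in state i).
Boundary conditions: a_1 = 1, a_5 = 0.
For each transient state i, a_i = sum_j P(i->j) * a_j:
  a_2 = 2/15*a_1 + 2/5*a_2 + 2/15*a_3 + 4/15*a_4 + 1/15*a_5
  a_3 = 1/5*a_1 + 7/15*a_2 + 0*a_3 + 2/15*a_4 + 1/5*a_5
  a_4 = 7/15*a_1 + 1/15*a_2 + 1/5*a_3 + 1/5*a_4 + 1/15*a_5

Substituting a_1 = 1 and a_5 = 0, rearrange to (I - Q) a = r where r[i] = P(i -> 1):
  [3/5, -2/15, -4/15] . (a_2, a_3, a_4) = 2/15
  [-7/15, 1, -2/15] . (a_2, a_3, a_4) = 1/5
  [-1/15, -1/5, 4/5] . (a_2, a_3, a_4) = 7/15

Solving yields:
  a_2 = 452/625
  a_3 = 403/625
  a_4 = 503/625

Starting state is 2, so the absorption probability is a_2 = 452/625.

Answer: 452/625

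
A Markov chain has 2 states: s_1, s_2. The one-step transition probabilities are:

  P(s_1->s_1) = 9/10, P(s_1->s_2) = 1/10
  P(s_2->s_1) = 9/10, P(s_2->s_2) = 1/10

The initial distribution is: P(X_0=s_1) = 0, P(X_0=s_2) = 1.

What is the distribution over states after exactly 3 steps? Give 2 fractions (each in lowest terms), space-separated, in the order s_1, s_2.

Propagating the distribution step by step (d_{t+1} = d_t * P):
d_0 = (s_1=0, s_2=1)
  d_1[s_1] = 0*9/10 + 1*9/10 = 9/10
  d_1[s_2] = 0*1/10 + 1*1/10 = 1/10
d_1 = (s_1=9/10, s_2=1/10)
  d_2[s_1] = 9/10*9/10 + 1/10*9/10 = 9/10
  d_2[s_2] = 9/10*1/10 + 1/10*1/10 = 1/10
d_2 = (s_1=9/10, s_2=1/10)
  d_3[s_1] = 9/10*9/10 + 1/10*9/10 = 9/10
  d_3[s_2] = 9/10*1/10 + 1/10*1/10 = 1/10
d_3 = (s_1=9/10, s_2=1/10)

Answer: 9/10 1/10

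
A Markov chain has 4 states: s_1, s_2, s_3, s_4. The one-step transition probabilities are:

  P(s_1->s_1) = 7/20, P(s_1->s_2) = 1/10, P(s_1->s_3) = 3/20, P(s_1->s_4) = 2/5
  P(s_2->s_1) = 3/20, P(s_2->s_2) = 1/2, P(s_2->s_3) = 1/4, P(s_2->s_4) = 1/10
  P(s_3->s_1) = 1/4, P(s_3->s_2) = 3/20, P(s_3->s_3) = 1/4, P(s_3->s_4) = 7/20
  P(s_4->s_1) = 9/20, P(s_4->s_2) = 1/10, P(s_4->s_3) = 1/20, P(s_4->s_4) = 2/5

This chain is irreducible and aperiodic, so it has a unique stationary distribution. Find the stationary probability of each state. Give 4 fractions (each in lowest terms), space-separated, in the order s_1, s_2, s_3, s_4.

Answer: 707/2122 190/1061 158/1061 719/2122

Derivation:
The stationary distribution satisfies pi = pi * P, i.e.:
  pi_s_1 = 7/20*pi_s_1 + 3/20*pi_s_2 + 1/4*pi_s_3 + 9/20*pi_s_4
  pi_s_2 = 1/10*pi_s_1 + 1/2*pi_s_2 + 3/20*pi_s_3 + 1/10*pi_s_4
  pi_s_3 = 3/20*pi_s_1 + 1/4*pi_s_2 + 1/4*pi_s_3 + 1/20*pi_s_4
  pi_s_4 = 2/5*pi_s_1 + 1/10*pi_s_2 + 7/20*pi_s_3 + 2/5*pi_s_4
with normalization: pi_s_1 + pi_s_2 + pi_s_3 + pi_s_4 = 1.

Using the first 3 balance equations plus normalization, the linear system A*pi = b is:
  [-13/20, 3/20, 1/4, 9/20] . pi = 0
  [1/10, -1/2, 3/20, 1/10] . pi = 0
  [3/20, 1/4, -3/4, 1/20] . pi = 0
  [1, 1, 1, 1] . pi = 1

Solving yields:
  pi_s_1 = 707/2122
  pi_s_2 = 190/1061
  pi_s_3 = 158/1061
  pi_s_4 = 719/2122

Verification (pi * P):
  707/2122*7/20 + 190/1061*3/20 + 158/1061*1/4 + 719/2122*9/20 = 707/2122 = pi_s_1  (ok)
  707/2122*1/10 + 190/1061*1/2 + 158/1061*3/20 + 719/2122*1/10 = 190/1061 = pi_s_2  (ok)
  707/2122*3/20 + 190/1061*1/4 + 158/1061*1/4 + 719/2122*1/20 = 158/1061 = pi_s_3  (ok)
  707/2122*2/5 + 190/1061*1/10 + 158/1061*7/20 + 719/2122*2/5 = 719/2122 = pi_s_4  (ok)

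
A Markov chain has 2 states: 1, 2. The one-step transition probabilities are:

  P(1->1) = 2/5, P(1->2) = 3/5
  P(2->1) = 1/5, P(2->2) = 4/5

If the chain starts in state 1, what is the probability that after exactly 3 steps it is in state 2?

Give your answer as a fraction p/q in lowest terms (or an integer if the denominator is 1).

Computing P^3 by repeated multiplication:
P^1 =
  1: [2/5, 3/5]
  2: [1/5, 4/5]
P^2 =
  1: [7/25, 18/25]
  2: [6/25, 19/25]
P^3 =
  1: [32/125, 93/125]
  2: [31/125, 94/125]

(P^3)[1 -> 2] = 93/125

Answer: 93/125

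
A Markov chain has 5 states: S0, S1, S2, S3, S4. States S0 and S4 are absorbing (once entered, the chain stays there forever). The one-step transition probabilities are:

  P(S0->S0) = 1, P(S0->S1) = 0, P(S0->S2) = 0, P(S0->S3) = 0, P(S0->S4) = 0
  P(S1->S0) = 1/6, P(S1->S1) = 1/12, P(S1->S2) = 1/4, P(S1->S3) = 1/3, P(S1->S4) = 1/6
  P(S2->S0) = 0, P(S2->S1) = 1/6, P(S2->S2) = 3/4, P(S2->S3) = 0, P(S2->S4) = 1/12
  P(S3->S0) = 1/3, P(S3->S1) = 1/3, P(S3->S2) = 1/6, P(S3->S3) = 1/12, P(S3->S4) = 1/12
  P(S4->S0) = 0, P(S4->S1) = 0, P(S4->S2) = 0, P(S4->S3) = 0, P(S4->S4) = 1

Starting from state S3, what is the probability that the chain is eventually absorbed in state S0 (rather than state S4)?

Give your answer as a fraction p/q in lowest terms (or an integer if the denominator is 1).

Answer: 140/233

Derivation:
Let a_i = P(absorbed in S0 | start in state i).
Boundary conditions: a_S0 = 1, a_S4 = 0.
For each transient state i, a_i = sum_j P(i->j) * a_j:
  a_S1 = 1/6*a_S0 + 1/12*a_S1 + 1/4*a_S2 + 1/3*a_S3 + 1/6*a_S4
  a_S2 = 0*a_S0 + 1/6*a_S1 + 3/4*a_S2 + 0*a_S3 + 1/12*a_S4
  a_S3 = 1/3*a_S0 + 1/3*a_S1 + 1/6*a_S2 + 1/12*a_S3 + 1/12*a_S4

Substituting a_S0 = 1 and a_S4 = 0, rearrange to (I - Q) a = r where r[i] = P(i -> S0):
  [11/12, -1/4, -1/3] . (a_S1, a_S2, a_S3) = 1/6
  [-1/6, 1/4, 0] . (a_S1, a_S2, a_S3) = 0
  [-1/3, -1/6, 11/12] . (a_S1, a_S2, a_S3) = 1/3

Solving yields:
  a_S1 = 114/233
  a_S2 = 76/233
  a_S3 = 140/233

Starting state is S3, so the absorption probability is a_S3 = 140/233.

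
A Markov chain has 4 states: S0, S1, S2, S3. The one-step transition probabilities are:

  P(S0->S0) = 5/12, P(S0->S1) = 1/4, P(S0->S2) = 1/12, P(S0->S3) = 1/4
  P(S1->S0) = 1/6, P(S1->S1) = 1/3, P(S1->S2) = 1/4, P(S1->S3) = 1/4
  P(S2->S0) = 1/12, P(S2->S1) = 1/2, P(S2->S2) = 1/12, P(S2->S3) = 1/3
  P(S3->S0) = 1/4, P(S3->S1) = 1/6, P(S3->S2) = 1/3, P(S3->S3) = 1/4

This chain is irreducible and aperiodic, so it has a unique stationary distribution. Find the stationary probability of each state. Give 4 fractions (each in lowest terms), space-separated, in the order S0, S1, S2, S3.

Answer: 340/1481 449/1481 297/1481 395/1481

Derivation:
The stationary distribution satisfies pi = pi * P, i.e.:
  pi_S0 = 5/12*pi_S0 + 1/6*pi_S1 + 1/12*pi_S2 + 1/4*pi_S3
  pi_S1 = 1/4*pi_S0 + 1/3*pi_S1 + 1/2*pi_S2 + 1/6*pi_S3
  pi_S2 = 1/12*pi_S0 + 1/4*pi_S1 + 1/12*pi_S2 + 1/3*pi_S3
  pi_S3 = 1/4*pi_S0 + 1/4*pi_S1 + 1/3*pi_S2 + 1/4*pi_S3
with normalization: pi_S0 + pi_S1 + pi_S2 + pi_S3 = 1.

Using the first 3 balance equations plus normalization, the linear system A*pi = b is:
  [-7/12, 1/6, 1/12, 1/4] . pi = 0
  [1/4, -2/3, 1/2, 1/6] . pi = 0
  [1/12, 1/4, -11/12, 1/3] . pi = 0
  [1, 1, 1, 1] . pi = 1

Solving yields:
  pi_S0 = 340/1481
  pi_S1 = 449/1481
  pi_S2 = 297/1481
  pi_S3 = 395/1481

Verification (pi * P):
  340/1481*5/12 + 449/1481*1/6 + 297/1481*1/12 + 395/1481*1/4 = 340/1481 = pi_S0  (ok)
  340/1481*1/4 + 449/1481*1/3 + 297/1481*1/2 + 395/1481*1/6 = 449/1481 = pi_S1  (ok)
  340/1481*1/12 + 449/1481*1/4 + 297/1481*1/12 + 395/1481*1/3 = 297/1481 = pi_S2  (ok)
  340/1481*1/4 + 449/1481*1/4 + 297/1481*1/3 + 395/1481*1/4 = 395/1481 = pi_S3  (ok)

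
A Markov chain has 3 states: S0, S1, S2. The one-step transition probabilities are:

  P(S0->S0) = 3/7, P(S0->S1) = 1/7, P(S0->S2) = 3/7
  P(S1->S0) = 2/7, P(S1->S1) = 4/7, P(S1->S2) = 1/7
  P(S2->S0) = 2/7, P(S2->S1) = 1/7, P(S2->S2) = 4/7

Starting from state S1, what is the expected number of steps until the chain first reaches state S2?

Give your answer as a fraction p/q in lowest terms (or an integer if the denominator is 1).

Answer: 21/5

Derivation:
Let h_i = expected steps to first reach S2 from state i.
Boundary: h_S2 = 0.
First-step equations for the other states:
  h_S0 = 1 + 3/7*h_S0 + 1/7*h_S1 + 3/7*h_S2
  h_S1 = 1 + 2/7*h_S0 + 4/7*h_S1 + 1/7*h_S2

Substituting h_S2 = 0 and rearranging gives the linear system (I - Q) h = 1:
  [4/7, -1/7] . (h_S0, h_S1) = 1
  [-2/7, 3/7] . (h_S0, h_S1) = 1

Solving yields:
  h_S0 = 14/5
  h_S1 = 21/5

Starting state is S1, so the expected hitting time is h_S1 = 21/5.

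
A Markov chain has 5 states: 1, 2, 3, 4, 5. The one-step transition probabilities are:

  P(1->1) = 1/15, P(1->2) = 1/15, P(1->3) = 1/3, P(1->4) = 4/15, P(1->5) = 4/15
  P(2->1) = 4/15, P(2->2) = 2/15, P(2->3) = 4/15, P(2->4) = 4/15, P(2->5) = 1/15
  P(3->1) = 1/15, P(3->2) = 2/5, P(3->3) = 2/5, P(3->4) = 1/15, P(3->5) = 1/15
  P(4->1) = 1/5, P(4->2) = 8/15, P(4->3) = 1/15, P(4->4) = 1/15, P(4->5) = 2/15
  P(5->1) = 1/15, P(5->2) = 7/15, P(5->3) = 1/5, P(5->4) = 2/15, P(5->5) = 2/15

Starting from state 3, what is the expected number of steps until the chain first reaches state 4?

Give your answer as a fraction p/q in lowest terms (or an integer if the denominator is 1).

Answer: 20955/3263

Derivation:
Let h_i = expected steps to first reach 4 from state i.
Boundary: h_4 = 0.
First-step equations for the other states:
  h_1 = 1 + 1/15*h_1 + 1/15*h_2 + 1/3*h_3 + 4/15*h_4 + 4/15*h_5
  h_2 = 1 + 4/15*h_1 + 2/15*h_2 + 4/15*h_3 + 4/15*h_4 + 1/15*h_5
  h_3 = 1 + 1/15*h_1 + 2/5*h_2 + 2/5*h_3 + 1/15*h_4 + 1/15*h_5
  h_5 = 1 + 1/15*h_1 + 7/15*h_2 + 1/5*h_3 + 2/15*h_4 + 2/15*h_5

Substituting h_4 = 0 and rearranging gives the linear system (I - Q) h = 1:
  [14/15, -1/15, -1/3, -4/15] . (h_1, h_2, h_3, h_5) = 1
  [-4/15, 13/15, -4/15, -1/15] . (h_1, h_2, h_3, h_5) = 1
  [-1/15, -2/5, 3/5, -1/15] . (h_1, h_2, h_3, h_5) = 1
  [-1/15, -7/15, -1/5, 13/15] . (h_1, h_2, h_3, h_5) = 1

Solving yields:
  h_1 = 17685/3263
  h_2 = 17130/3263
  h_3 = 20955/3263
  h_5 = 19185/3263

Starting state is 3, so the expected hitting time is h_3 = 20955/3263.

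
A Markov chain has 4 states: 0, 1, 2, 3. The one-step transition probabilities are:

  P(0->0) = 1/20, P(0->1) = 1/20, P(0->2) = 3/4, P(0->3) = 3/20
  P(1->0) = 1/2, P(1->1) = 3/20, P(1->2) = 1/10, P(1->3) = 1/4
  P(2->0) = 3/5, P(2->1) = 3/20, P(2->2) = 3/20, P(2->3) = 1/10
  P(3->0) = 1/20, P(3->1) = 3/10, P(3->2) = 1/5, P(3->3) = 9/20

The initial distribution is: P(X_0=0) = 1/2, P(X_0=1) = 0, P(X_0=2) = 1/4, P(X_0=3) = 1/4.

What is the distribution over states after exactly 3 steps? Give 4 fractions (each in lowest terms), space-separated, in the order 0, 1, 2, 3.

Answer: 1727/6400 4609/32000 5949/16000 3429/16000

Derivation:
Propagating the distribution step by step (d_{t+1} = d_t * P):
d_0 = (0=1/2, 1=0, 2=1/4, 3=1/4)
  d_1[0] = 1/2*1/20 + 0*1/2 + 1/4*3/5 + 1/4*1/20 = 3/16
  d_1[1] = 1/2*1/20 + 0*3/20 + 1/4*3/20 + 1/4*3/10 = 11/80
  d_1[2] = 1/2*3/4 + 0*1/10 + 1/4*3/20 + 1/4*1/5 = 37/80
  d_1[3] = 1/2*3/20 + 0*1/4 + 1/4*1/10 + 1/4*9/20 = 17/80
d_1 = (0=3/16, 1=11/80, 2=37/80, 3=17/80)
  d_2[0] = 3/16*1/20 + 11/80*1/2 + 37/80*3/5 + 17/80*1/20 = 293/800
  d_2[1] = 3/16*1/20 + 11/80*3/20 + 37/80*3/20 + 17/80*3/10 = 261/1600
  d_2[2] = 3/16*3/4 + 11/80*1/10 + 37/80*3/20 + 17/80*1/5 = 213/800
  d_2[3] = 3/16*3/20 + 11/80*1/4 + 37/80*1/10 + 17/80*9/20 = 327/1600
d_2 = (0=293/800, 1=261/1600, 2=213/800, 3=327/1600)
  d_3[0] = 293/800*1/20 + 261/1600*1/2 + 213/800*3/5 + 327/1600*1/20 = 1727/6400
  d_3[1] = 293/800*1/20 + 261/1600*3/20 + 213/800*3/20 + 327/1600*3/10 = 4609/32000
  d_3[2] = 293/800*3/4 + 261/1600*1/10 + 213/800*3/20 + 327/1600*1/5 = 5949/16000
  d_3[3] = 293/800*3/20 + 261/1600*1/4 + 213/800*1/10 + 327/1600*9/20 = 3429/16000
d_3 = (0=1727/6400, 1=4609/32000, 2=5949/16000, 3=3429/16000)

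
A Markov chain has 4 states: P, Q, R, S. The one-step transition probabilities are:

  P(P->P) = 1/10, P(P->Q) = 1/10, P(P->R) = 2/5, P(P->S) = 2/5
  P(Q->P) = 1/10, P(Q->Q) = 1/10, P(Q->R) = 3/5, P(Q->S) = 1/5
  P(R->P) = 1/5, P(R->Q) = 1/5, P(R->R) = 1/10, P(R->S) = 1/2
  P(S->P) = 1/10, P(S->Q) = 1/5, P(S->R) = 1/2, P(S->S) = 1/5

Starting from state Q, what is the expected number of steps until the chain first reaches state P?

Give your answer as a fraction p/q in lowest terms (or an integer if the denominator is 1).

Answer: 1530/211

Derivation:
Let h_i = expected steps to first reach P from state i.
Boundary: h_P = 0.
First-step equations for the other states:
  h_Q = 1 + 1/10*h_P + 1/10*h_Q + 3/5*h_R + 1/5*h_S
  h_R = 1 + 1/5*h_P + 1/5*h_Q + 1/10*h_R + 1/2*h_S
  h_S = 1 + 1/10*h_P + 1/5*h_Q + 1/2*h_R + 1/5*h_S

Substituting h_P = 0 and rearranging gives the linear system (I - Q) h = 1:
  [9/10, -3/5, -1/5] . (h_Q, h_R, h_S) = 1
  [-1/5, 9/10, -1/2] . (h_Q, h_R, h_S) = 1
  [-1/5, -1/2, 4/5] . (h_Q, h_R, h_S) = 1

Solving yields:
  h_Q = 1530/211
  h_R = 1430/211
  h_S = 1540/211

Starting state is Q, so the expected hitting time is h_Q = 1530/211.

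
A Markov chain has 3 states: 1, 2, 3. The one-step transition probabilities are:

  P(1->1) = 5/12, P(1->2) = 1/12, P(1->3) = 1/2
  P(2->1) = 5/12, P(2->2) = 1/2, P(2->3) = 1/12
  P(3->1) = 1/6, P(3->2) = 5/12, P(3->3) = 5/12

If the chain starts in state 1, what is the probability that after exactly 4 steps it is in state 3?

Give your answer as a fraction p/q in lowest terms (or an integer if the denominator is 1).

Computing P^4 by repeated multiplication:
P^1 =
  1: [5/12, 1/12, 1/2]
  2: [5/12, 1/2, 1/12]
  3: [1/6, 5/12, 5/12]
P^2 =
  1: [7/24, 41/144, 61/144]
  2: [19/48, 23/72, 41/144]
  3: [5/16, 19/48, 7/24]
P^3 =
  1: [179/576, 593/1728, 299/864]
  2: [199/576, 269/864, 593/1728]
  3: [11/32, 199/576, 179/576]
P^4 =
  1: [1141/3456, 7085/20736, 6805/20736]
  2: [2287/6912, 3395/10368, 7085/20736]
  3: [781/2304, 2287/6912, 1141/3456]

(P^4)[1 -> 3] = 6805/20736

Answer: 6805/20736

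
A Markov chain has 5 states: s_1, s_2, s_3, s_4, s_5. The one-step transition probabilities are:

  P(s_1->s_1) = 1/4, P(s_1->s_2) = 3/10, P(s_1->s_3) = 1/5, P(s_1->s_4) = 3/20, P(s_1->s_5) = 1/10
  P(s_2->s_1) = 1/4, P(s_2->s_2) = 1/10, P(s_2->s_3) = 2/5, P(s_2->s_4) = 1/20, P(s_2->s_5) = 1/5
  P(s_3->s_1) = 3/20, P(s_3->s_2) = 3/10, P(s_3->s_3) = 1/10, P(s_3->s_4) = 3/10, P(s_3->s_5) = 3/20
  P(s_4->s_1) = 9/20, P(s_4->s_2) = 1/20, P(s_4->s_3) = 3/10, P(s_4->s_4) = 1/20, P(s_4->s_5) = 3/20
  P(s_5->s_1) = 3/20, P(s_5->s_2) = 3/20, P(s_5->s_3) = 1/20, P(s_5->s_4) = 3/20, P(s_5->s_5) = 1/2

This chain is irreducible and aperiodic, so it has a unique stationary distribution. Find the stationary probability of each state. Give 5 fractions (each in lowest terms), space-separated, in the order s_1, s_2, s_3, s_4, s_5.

The stationary distribution satisfies pi = pi * P, i.e.:
  pi_s_1 = 1/4*pi_s_1 + 1/4*pi_s_2 + 3/20*pi_s_3 + 9/20*pi_s_4 + 3/20*pi_s_5
  pi_s_2 = 3/10*pi_s_1 + 1/10*pi_s_2 + 3/10*pi_s_3 + 1/20*pi_s_4 + 3/20*pi_s_5
  pi_s_3 = 1/5*pi_s_1 + 2/5*pi_s_2 + 1/10*pi_s_3 + 3/10*pi_s_4 + 1/20*pi_s_5
  pi_s_4 = 3/20*pi_s_1 + 1/20*pi_s_2 + 3/10*pi_s_3 + 1/20*pi_s_4 + 3/20*pi_s_5
  pi_s_5 = 1/10*pi_s_1 + 1/5*pi_s_2 + 3/20*pi_s_3 + 3/20*pi_s_4 + 1/2*pi_s_5
with normalization: pi_s_1 + pi_s_2 + pi_s_3 + pi_s_4 + pi_s_5 = 1.

Using the first 4 balance equations plus normalization, the linear system A*pi = b is:
  [-3/4, 1/4, 3/20, 9/20, 3/20] . pi = 0
  [3/10, -9/10, 3/10, 1/20, 3/20] . pi = 0
  [1/5, 2/5, -9/10, 3/10, 1/20] . pi = 0
  [3/20, 1/20, 3/10, -19/20, 3/20] . pi = 0
  [1, 1, 1, 1, 1] . pi = 1

Solving yields:
  pi_s_1 = 53/224
  pi_s_2 = 471/2464
  pi_s_3 = 35/176
  pi_s_4 = 45/308
  pi_s_5 = 5/22

Verification (pi * P):
  53/224*1/4 + 471/2464*1/4 + 35/176*3/20 + 45/308*9/20 + 5/22*3/20 = 53/224 = pi_s_1  (ok)
  53/224*3/10 + 471/2464*1/10 + 35/176*3/10 + 45/308*1/20 + 5/22*3/20 = 471/2464 = pi_s_2  (ok)
  53/224*1/5 + 471/2464*2/5 + 35/176*1/10 + 45/308*3/10 + 5/22*1/20 = 35/176 = pi_s_3  (ok)
  53/224*3/20 + 471/2464*1/20 + 35/176*3/10 + 45/308*1/20 + 5/22*3/20 = 45/308 = pi_s_4  (ok)
  53/224*1/10 + 471/2464*1/5 + 35/176*3/20 + 45/308*3/20 + 5/22*1/2 = 5/22 = pi_s_5  (ok)

Answer: 53/224 471/2464 35/176 45/308 5/22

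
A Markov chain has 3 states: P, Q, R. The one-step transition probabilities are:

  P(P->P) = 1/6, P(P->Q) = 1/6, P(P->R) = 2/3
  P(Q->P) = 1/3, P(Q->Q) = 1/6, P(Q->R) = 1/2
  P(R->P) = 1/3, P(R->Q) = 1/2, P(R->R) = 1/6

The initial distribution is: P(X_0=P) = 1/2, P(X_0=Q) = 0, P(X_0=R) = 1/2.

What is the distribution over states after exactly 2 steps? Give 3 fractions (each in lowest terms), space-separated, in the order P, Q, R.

Answer: 7/24 11/36 29/72

Derivation:
Propagating the distribution step by step (d_{t+1} = d_t * P):
d_0 = (P=1/2, Q=0, R=1/2)
  d_1[P] = 1/2*1/6 + 0*1/3 + 1/2*1/3 = 1/4
  d_1[Q] = 1/2*1/6 + 0*1/6 + 1/2*1/2 = 1/3
  d_1[R] = 1/2*2/3 + 0*1/2 + 1/2*1/6 = 5/12
d_1 = (P=1/4, Q=1/3, R=5/12)
  d_2[P] = 1/4*1/6 + 1/3*1/3 + 5/12*1/3 = 7/24
  d_2[Q] = 1/4*1/6 + 1/3*1/6 + 5/12*1/2 = 11/36
  d_2[R] = 1/4*2/3 + 1/3*1/2 + 5/12*1/6 = 29/72
d_2 = (P=7/24, Q=11/36, R=29/72)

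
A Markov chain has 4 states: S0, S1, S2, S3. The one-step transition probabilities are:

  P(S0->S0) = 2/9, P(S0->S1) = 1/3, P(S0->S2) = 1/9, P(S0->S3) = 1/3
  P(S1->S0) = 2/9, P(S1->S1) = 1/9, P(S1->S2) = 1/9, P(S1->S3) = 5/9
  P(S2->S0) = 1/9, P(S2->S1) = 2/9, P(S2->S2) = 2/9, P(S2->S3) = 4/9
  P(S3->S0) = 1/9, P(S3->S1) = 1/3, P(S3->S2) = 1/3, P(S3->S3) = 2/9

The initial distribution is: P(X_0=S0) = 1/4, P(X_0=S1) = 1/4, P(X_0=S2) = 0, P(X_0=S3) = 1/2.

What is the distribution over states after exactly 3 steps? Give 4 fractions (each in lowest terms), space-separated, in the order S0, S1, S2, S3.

Answer: 38/243 62/243 160/729 269/729

Derivation:
Propagating the distribution step by step (d_{t+1} = d_t * P):
d_0 = (S0=1/4, S1=1/4, S2=0, S3=1/2)
  d_1[S0] = 1/4*2/9 + 1/4*2/9 + 0*1/9 + 1/2*1/9 = 1/6
  d_1[S1] = 1/4*1/3 + 1/4*1/9 + 0*2/9 + 1/2*1/3 = 5/18
  d_1[S2] = 1/4*1/9 + 1/4*1/9 + 0*2/9 + 1/2*1/3 = 2/9
  d_1[S3] = 1/4*1/3 + 1/4*5/9 + 0*4/9 + 1/2*2/9 = 1/3
d_1 = (S0=1/6, S1=5/18, S2=2/9, S3=1/3)
  d_2[S0] = 1/6*2/9 + 5/18*2/9 + 2/9*1/9 + 1/3*1/9 = 13/81
  d_2[S1] = 1/6*1/3 + 5/18*1/9 + 2/9*2/9 + 1/3*1/3 = 20/81
  d_2[S2] = 1/6*1/9 + 5/18*1/9 + 2/9*2/9 + 1/3*1/3 = 17/81
  d_2[S3] = 1/6*1/3 + 5/18*5/9 + 2/9*4/9 + 1/3*2/9 = 31/81
d_2 = (S0=13/81, S1=20/81, S2=17/81, S3=31/81)
  d_3[S0] = 13/81*2/9 + 20/81*2/9 + 17/81*1/9 + 31/81*1/9 = 38/243
  d_3[S1] = 13/81*1/3 + 20/81*1/9 + 17/81*2/9 + 31/81*1/3 = 62/243
  d_3[S2] = 13/81*1/9 + 20/81*1/9 + 17/81*2/9 + 31/81*1/3 = 160/729
  d_3[S3] = 13/81*1/3 + 20/81*5/9 + 17/81*4/9 + 31/81*2/9 = 269/729
d_3 = (S0=38/243, S1=62/243, S2=160/729, S3=269/729)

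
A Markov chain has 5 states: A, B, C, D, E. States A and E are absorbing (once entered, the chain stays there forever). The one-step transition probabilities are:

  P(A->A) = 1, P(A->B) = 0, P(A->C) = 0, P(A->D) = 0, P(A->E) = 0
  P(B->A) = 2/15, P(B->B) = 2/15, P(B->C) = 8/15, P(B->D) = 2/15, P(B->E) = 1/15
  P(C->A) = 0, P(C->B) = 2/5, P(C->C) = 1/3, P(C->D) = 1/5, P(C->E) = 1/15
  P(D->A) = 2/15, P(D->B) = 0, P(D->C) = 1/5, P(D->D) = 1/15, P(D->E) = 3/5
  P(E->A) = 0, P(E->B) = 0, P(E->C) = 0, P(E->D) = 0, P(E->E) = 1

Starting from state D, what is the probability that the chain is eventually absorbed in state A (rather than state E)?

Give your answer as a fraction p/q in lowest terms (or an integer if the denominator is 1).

Let a_i = P(absorbed in A | start in state i).
Boundary conditions: a_A = 1, a_E = 0.
For each transient state i, a_i = sum_j P(i->j) * a_j:
  a_B = 2/15*a_A + 2/15*a_B + 8/15*a_C + 2/15*a_D + 1/15*a_E
  a_C = 0*a_A + 2/5*a_B + 1/3*a_C + 1/5*a_D + 1/15*a_E
  a_D = 2/15*a_A + 0*a_B + 1/5*a_C + 1/15*a_D + 3/5*a_E

Substituting a_A = 1 and a_E = 0, rearrange to (I - Q) a = r where r[i] = P(i -> A):
  [13/15, -8/15, -2/15] . (a_B, a_C, a_D) = 2/15
  [-2/5, 2/3, -1/5] . (a_B, a_C, a_D) = 0
  [0, -1/5, 14/15] . (a_B, a_C, a_D) = 2/15

Solving yields:
  a_B = 70/199
  a_C = 54/199
  a_D = 40/199

Starting state is D, so the absorption probability is a_D = 40/199.

Answer: 40/199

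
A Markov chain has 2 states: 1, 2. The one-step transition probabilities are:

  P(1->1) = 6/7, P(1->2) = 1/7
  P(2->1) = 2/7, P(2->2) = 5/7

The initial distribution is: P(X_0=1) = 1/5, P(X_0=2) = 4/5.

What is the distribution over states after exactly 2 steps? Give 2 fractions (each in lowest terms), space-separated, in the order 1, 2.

Answer: 18/35 17/35

Derivation:
Propagating the distribution step by step (d_{t+1} = d_t * P):
d_0 = (1=1/5, 2=4/5)
  d_1[1] = 1/5*6/7 + 4/5*2/7 = 2/5
  d_1[2] = 1/5*1/7 + 4/5*5/7 = 3/5
d_1 = (1=2/5, 2=3/5)
  d_2[1] = 2/5*6/7 + 3/5*2/7 = 18/35
  d_2[2] = 2/5*1/7 + 3/5*5/7 = 17/35
d_2 = (1=18/35, 2=17/35)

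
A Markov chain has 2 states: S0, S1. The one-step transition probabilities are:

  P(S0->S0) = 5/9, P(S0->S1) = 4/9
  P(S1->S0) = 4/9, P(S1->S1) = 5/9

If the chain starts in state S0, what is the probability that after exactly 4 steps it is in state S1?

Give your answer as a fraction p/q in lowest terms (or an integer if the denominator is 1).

Computing P^4 by repeated multiplication:
P^1 =
  S0: [5/9, 4/9]
  S1: [4/9, 5/9]
P^2 =
  S0: [41/81, 40/81]
  S1: [40/81, 41/81]
P^3 =
  S0: [365/729, 364/729]
  S1: [364/729, 365/729]
P^4 =
  S0: [3281/6561, 3280/6561]
  S1: [3280/6561, 3281/6561]

(P^4)[S0 -> S1] = 3280/6561

Answer: 3280/6561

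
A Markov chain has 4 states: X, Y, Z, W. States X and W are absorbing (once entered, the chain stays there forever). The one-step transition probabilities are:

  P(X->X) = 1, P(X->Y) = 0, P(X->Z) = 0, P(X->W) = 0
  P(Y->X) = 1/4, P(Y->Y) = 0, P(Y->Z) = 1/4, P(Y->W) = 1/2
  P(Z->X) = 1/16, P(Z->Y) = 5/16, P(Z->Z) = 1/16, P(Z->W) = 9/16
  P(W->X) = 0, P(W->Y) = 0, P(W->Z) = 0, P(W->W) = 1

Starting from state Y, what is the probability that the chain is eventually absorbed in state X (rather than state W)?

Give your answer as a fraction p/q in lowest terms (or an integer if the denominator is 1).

Answer: 16/55

Derivation:
Let a_i = P(absorbed in X | start in state i).
Boundary conditions: a_X = 1, a_W = 0.
For each transient state i, a_i = sum_j P(i->j) * a_j:
  a_Y = 1/4*a_X + 0*a_Y + 1/4*a_Z + 1/2*a_W
  a_Z = 1/16*a_X + 5/16*a_Y + 1/16*a_Z + 9/16*a_W

Substituting a_X = 1 and a_W = 0, rearrange to (I - Q) a = r where r[i] = P(i -> X):
  [1, -1/4] . (a_Y, a_Z) = 1/4
  [-5/16, 15/16] . (a_Y, a_Z) = 1/16

Solving yields:
  a_Y = 16/55
  a_Z = 9/55

Starting state is Y, so the absorption probability is a_Y = 16/55.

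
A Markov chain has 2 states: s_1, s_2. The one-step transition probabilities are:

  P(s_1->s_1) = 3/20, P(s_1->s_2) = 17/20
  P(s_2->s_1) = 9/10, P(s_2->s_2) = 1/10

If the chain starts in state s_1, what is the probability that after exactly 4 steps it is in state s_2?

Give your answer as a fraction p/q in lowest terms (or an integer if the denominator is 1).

Computing P^4 by repeated multiplication:
P^1 =
  s_1: [3/20, 17/20]
  s_2: [9/10, 1/10]
P^2 =
  s_1: [63/80, 17/80]
  s_2: [9/40, 31/40]
P^3 =
  s_1: [99/320, 221/320]
  s_2: [117/160, 43/160]
P^4 =
  s_1: [171/256, 85/256]
  s_2: [45/128, 83/128]

(P^4)[s_1 -> s_2] = 85/256

Answer: 85/256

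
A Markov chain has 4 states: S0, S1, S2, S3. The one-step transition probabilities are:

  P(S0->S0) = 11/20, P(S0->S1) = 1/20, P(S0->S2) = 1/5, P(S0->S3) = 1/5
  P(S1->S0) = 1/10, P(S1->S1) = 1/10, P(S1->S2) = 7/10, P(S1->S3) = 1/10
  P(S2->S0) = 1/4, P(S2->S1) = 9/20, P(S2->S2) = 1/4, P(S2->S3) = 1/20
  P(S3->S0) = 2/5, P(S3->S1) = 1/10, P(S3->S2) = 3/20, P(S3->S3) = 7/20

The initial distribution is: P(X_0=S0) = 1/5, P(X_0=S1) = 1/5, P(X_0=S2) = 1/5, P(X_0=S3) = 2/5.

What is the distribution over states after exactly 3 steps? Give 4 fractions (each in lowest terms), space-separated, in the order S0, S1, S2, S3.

Answer: 14239/40000 7257/40000 5957/20000 659/4000

Derivation:
Propagating the distribution step by step (d_{t+1} = d_t * P):
d_0 = (S0=1/5, S1=1/5, S2=1/5, S3=2/5)
  d_1[S0] = 1/5*11/20 + 1/5*1/10 + 1/5*1/4 + 2/5*2/5 = 17/50
  d_1[S1] = 1/5*1/20 + 1/5*1/10 + 1/5*9/20 + 2/5*1/10 = 4/25
  d_1[S2] = 1/5*1/5 + 1/5*7/10 + 1/5*1/4 + 2/5*3/20 = 29/100
  d_1[S3] = 1/5*1/5 + 1/5*1/10 + 1/5*1/20 + 2/5*7/20 = 21/100
d_1 = (S0=17/50, S1=4/25, S2=29/100, S3=21/100)
  d_2[S0] = 17/50*11/20 + 4/25*1/10 + 29/100*1/4 + 21/100*2/5 = 719/2000
  d_2[S1] = 17/50*1/20 + 4/25*1/10 + 29/100*9/20 + 21/100*1/10 = 369/2000
  d_2[S2] = 17/50*1/5 + 4/25*7/10 + 29/100*1/4 + 21/100*3/20 = 71/250
  d_2[S3] = 17/50*1/5 + 4/25*1/10 + 29/100*1/20 + 21/100*7/20 = 43/250
d_2 = (S0=719/2000, S1=369/2000, S2=71/250, S3=43/250)
  d_3[S0] = 719/2000*11/20 + 369/2000*1/10 + 71/250*1/4 + 43/250*2/5 = 14239/40000
  d_3[S1] = 719/2000*1/20 + 369/2000*1/10 + 71/250*9/20 + 43/250*1/10 = 7257/40000
  d_3[S2] = 719/2000*1/5 + 369/2000*7/10 + 71/250*1/4 + 43/250*3/20 = 5957/20000
  d_3[S3] = 719/2000*1/5 + 369/2000*1/10 + 71/250*1/20 + 43/250*7/20 = 659/4000
d_3 = (S0=14239/40000, S1=7257/40000, S2=5957/20000, S3=659/4000)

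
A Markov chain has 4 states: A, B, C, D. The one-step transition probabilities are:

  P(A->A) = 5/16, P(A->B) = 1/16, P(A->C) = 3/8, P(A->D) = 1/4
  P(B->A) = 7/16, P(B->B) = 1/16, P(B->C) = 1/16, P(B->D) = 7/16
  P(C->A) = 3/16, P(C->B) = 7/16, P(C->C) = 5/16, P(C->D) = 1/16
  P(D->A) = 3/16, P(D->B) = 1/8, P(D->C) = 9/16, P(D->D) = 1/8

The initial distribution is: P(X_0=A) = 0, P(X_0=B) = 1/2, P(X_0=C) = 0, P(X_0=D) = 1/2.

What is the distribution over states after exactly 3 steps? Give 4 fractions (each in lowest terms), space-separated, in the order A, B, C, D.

Propagating the distribution step by step (d_{t+1} = d_t * P):
d_0 = (A=0, B=1/2, C=0, D=1/2)
  d_1[A] = 0*5/16 + 1/2*7/16 + 0*3/16 + 1/2*3/16 = 5/16
  d_1[B] = 0*1/16 + 1/2*1/16 + 0*7/16 + 1/2*1/8 = 3/32
  d_1[C] = 0*3/8 + 1/2*1/16 + 0*5/16 + 1/2*9/16 = 5/16
  d_1[D] = 0*1/4 + 1/2*7/16 + 0*1/16 + 1/2*1/8 = 9/32
d_1 = (A=5/16, B=3/32, C=5/16, D=9/32)
  d_2[A] = 5/16*5/16 + 3/32*7/16 + 5/16*3/16 + 9/32*3/16 = 1/4
  d_2[B] = 5/16*1/16 + 3/32*1/16 + 5/16*7/16 + 9/32*1/8 = 101/512
  d_2[C] = 5/16*3/8 + 3/32*1/16 + 5/16*5/16 + 9/32*9/16 = 97/256
  d_2[D] = 5/16*1/4 + 3/32*7/16 + 5/16*1/16 + 9/32*1/8 = 89/512
d_2 = (A=1/4, B=101/512, C=97/256, D=89/512)
  d_3[A] = 1/4*5/16 + 101/512*7/16 + 97/256*3/16 + 89/512*3/16 = 549/2048
  d_3[B] = 1/4*1/16 + 101/512*1/16 + 97/256*7/16 + 89/512*1/8 = 1765/8192
  d_3[C] = 1/4*3/8 + 101/512*1/16 + 97/256*5/16 + 89/512*9/16 = 165/512
  d_3[D] = 1/4*1/4 + 101/512*7/16 + 97/256*1/16 + 89/512*1/8 = 1591/8192
d_3 = (A=549/2048, B=1765/8192, C=165/512, D=1591/8192)

Answer: 549/2048 1765/8192 165/512 1591/8192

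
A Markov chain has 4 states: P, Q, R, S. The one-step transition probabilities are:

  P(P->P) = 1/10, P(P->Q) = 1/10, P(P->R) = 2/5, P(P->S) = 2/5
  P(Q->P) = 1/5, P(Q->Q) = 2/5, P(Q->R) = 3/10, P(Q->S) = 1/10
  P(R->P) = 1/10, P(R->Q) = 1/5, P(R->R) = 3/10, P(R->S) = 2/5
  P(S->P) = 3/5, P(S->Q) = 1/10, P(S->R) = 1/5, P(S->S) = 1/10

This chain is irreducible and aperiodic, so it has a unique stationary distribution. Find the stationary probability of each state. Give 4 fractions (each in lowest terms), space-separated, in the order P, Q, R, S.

Answer: 253/1008 187/1008 43/144 89/336

Derivation:
The stationary distribution satisfies pi = pi * P, i.e.:
  pi_P = 1/10*pi_P + 1/5*pi_Q + 1/10*pi_R + 3/5*pi_S
  pi_Q = 1/10*pi_P + 2/5*pi_Q + 1/5*pi_R + 1/10*pi_S
  pi_R = 2/5*pi_P + 3/10*pi_Q + 3/10*pi_R + 1/5*pi_S
  pi_S = 2/5*pi_P + 1/10*pi_Q + 2/5*pi_R + 1/10*pi_S
with normalization: pi_P + pi_Q + pi_R + pi_S = 1.

Using the first 3 balance equations plus normalization, the linear system A*pi = b is:
  [-9/10, 1/5, 1/10, 3/5] . pi = 0
  [1/10, -3/5, 1/5, 1/10] . pi = 0
  [2/5, 3/10, -7/10, 1/5] . pi = 0
  [1, 1, 1, 1] . pi = 1

Solving yields:
  pi_P = 253/1008
  pi_Q = 187/1008
  pi_R = 43/144
  pi_S = 89/336

Verification (pi * P):
  253/1008*1/10 + 187/1008*1/5 + 43/144*1/10 + 89/336*3/5 = 253/1008 = pi_P  (ok)
  253/1008*1/10 + 187/1008*2/5 + 43/144*1/5 + 89/336*1/10 = 187/1008 = pi_Q  (ok)
  253/1008*2/5 + 187/1008*3/10 + 43/144*3/10 + 89/336*1/5 = 43/144 = pi_R  (ok)
  253/1008*2/5 + 187/1008*1/10 + 43/144*2/5 + 89/336*1/10 = 89/336 = pi_S  (ok)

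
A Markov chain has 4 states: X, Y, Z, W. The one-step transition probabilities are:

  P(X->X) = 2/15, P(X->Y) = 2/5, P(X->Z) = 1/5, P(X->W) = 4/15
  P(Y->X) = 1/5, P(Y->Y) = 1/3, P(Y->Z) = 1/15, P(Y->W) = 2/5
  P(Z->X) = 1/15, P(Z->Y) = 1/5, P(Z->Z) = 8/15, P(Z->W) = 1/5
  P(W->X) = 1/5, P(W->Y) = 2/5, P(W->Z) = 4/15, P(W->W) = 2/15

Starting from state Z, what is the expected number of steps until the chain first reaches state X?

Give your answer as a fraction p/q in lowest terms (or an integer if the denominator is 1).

Answer: 2985/409

Derivation:
Let h_i = expected steps to first reach X from state i.
Boundary: h_X = 0.
First-step equations for the other states:
  h_Y = 1 + 1/5*h_X + 1/3*h_Y + 1/15*h_Z + 2/5*h_W
  h_Z = 1 + 1/15*h_X + 1/5*h_Y + 8/15*h_Z + 1/5*h_W
  h_W = 1 + 1/5*h_X + 2/5*h_Y + 4/15*h_Z + 2/15*h_W

Substituting h_X = 0 and rearranging gives the linear system (I - Q) h = 1:
  [2/3, -1/15, -2/5] . (h_Y, h_Z, h_W) = 1
  [-1/5, 7/15, -1/5] . (h_Y, h_Z, h_W) = 1
  [-2/5, -4/15, 13/15] . (h_Y, h_Z, h_W) = 1

Solving yields:
  h_Y = 2415/409
  h_Z = 2985/409
  h_W = 2505/409

Starting state is Z, so the expected hitting time is h_Z = 2985/409.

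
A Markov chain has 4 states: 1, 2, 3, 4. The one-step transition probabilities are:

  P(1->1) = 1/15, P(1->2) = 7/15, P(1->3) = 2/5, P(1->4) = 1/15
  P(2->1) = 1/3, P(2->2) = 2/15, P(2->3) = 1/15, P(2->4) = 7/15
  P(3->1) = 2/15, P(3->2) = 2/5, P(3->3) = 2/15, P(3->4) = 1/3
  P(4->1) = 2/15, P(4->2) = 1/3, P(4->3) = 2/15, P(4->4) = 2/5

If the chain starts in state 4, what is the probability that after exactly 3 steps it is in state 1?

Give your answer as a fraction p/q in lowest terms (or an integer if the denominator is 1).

Answer: 121/675

Derivation:
Computing P^3 by repeated multiplication:
P^1 =
  1: [1/15, 7/15, 2/5, 1/15]
  2: [1/3, 2/15, 1/15, 7/15]
  3: [2/15, 2/5, 2/15, 1/3]
  4: [2/15, 1/3, 2/15, 2/5]
P^2 =
  1: [2/9, 62/225, 3/25, 86/225]
  2: [31/225, 16/45, 16/75, 22/75]
  3: [46/225, 7/25, 32/225, 28/75]
  4: [43/225, 22/75, 11/75, 83/225]
P^3 =
  1: [586/3375, 1066/3375, 196/1125, 227/675]
  2: [659/3375, 199/675, 494/3375, 409/1125]
  3: [593/3375, 212/675, 571/3375, 1151/3375]
  4: [121/675, 1046/3375, 556/3375, 1168/3375]

(P^3)[4 -> 1] = 121/675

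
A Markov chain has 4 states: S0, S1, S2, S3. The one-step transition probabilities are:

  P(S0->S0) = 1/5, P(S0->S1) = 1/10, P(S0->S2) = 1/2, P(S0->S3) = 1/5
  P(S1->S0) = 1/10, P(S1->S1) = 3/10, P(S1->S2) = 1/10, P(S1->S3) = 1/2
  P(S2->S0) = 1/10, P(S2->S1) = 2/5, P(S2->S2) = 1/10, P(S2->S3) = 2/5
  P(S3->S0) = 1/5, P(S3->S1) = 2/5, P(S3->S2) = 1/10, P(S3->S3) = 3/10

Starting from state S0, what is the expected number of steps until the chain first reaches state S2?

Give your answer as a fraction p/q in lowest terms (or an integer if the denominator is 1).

Answer: 630/179

Derivation:
Let h_i = expected steps to first reach S2 from state i.
Boundary: h_S2 = 0.
First-step equations for the other states:
  h_S0 = 1 + 1/5*h_S0 + 1/10*h_S1 + 1/2*h_S2 + 1/5*h_S3
  h_S1 = 1 + 1/10*h_S0 + 3/10*h_S1 + 1/10*h_S2 + 1/2*h_S3
  h_S3 = 1 + 1/5*h_S0 + 2/5*h_S1 + 1/10*h_S2 + 3/10*h_S3

Substituting h_S2 = 0 and rearranging gives the linear system (I - Q) h = 1:
  [4/5, -1/10, -1/5] . (h_S0, h_S1, h_S3) = 1
  [-1/10, 7/10, -1/2] . (h_S0, h_S1, h_S3) = 1
  [-1/5, -2/5, 7/10] . (h_S0, h_S1, h_S3) = 1

Solving yields:
  h_S0 = 630/179
  h_S1 = 1110/179
  h_S3 = 1070/179

Starting state is S0, so the expected hitting time is h_S0 = 630/179.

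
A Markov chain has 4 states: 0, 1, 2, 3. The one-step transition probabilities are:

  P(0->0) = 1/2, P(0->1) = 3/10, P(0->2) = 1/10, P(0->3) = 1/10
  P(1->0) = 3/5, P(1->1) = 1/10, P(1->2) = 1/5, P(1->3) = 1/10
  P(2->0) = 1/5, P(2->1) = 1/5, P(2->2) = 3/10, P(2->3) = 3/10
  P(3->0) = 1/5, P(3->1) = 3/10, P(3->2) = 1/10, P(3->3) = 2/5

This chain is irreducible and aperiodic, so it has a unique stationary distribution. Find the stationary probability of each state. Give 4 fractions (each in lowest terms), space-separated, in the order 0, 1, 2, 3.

The stationary distribution satisfies pi = pi * P, i.e.:
  pi_0 = 1/2*pi_0 + 3/5*pi_1 + 1/5*pi_2 + 1/5*pi_3
  pi_1 = 3/10*pi_0 + 1/10*pi_1 + 1/5*pi_2 + 3/10*pi_3
  pi_2 = 1/10*pi_0 + 1/5*pi_1 + 3/10*pi_2 + 1/10*pi_3
  pi_3 = 1/10*pi_0 + 1/10*pi_1 + 3/10*pi_2 + 2/5*pi_3
with normalization: pi_0 + pi_1 + pi_2 + pi_3 = 1.

Using the first 3 balance equations plus normalization, the linear system A*pi = b is:
  [-1/2, 3/5, 1/5, 1/5] . pi = 0
  [3/10, -9/10, 1/5, 3/10] . pi = 0
  [1/10, 1/5, -7/10, 1/10] . pi = 0
  [1, 1, 1, 1] . pi = 1

Solving yields:
  pi_0 = 286/679
  pi_1 = 23/97
  pi_2 = 15/97
  pi_3 = 127/679

Verification (pi * P):
  286/679*1/2 + 23/97*3/5 + 15/97*1/5 + 127/679*1/5 = 286/679 = pi_0  (ok)
  286/679*3/10 + 23/97*1/10 + 15/97*1/5 + 127/679*3/10 = 23/97 = pi_1  (ok)
  286/679*1/10 + 23/97*1/5 + 15/97*3/10 + 127/679*1/10 = 15/97 = pi_2  (ok)
  286/679*1/10 + 23/97*1/10 + 15/97*3/10 + 127/679*2/5 = 127/679 = pi_3  (ok)

Answer: 286/679 23/97 15/97 127/679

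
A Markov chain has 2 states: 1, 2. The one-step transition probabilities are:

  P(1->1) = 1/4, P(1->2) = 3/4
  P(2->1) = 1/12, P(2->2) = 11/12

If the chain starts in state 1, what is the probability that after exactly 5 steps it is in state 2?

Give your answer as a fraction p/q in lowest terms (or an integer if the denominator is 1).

Answer: 1555/1728

Derivation:
Computing P^5 by repeated multiplication:
P^1 =
  1: [1/4, 3/4]
  2: [1/12, 11/12]
P^2 =
  1: [1/8, 7/8]
  2: [7/72, 65/72]
P^3 =
  1: [5/48, 43/48]
  2: [43/432, 389/432]
P^4 =
  1: [29/288, 259/288]
  2: [259/2592, 2333/2592]
P^5 =
  1: [173/1728, 1555/1728]
  2: [1555/15552, 13997/15552]

(P^5)[1 -> 2] = 1555/1728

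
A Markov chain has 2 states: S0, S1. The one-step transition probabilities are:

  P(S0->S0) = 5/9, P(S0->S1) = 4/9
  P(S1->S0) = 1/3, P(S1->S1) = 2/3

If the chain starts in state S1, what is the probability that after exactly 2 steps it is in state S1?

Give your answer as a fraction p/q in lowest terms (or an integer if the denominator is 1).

Answer: 16/27

Derivation:
Computing P^2 by repeated multiplication:
P^1 =
  S0: [5/9, 4/9]
  S1: [1/3, 2/3]
P^2 =
  S0: [37/81, 44/81]
  S1: [11/27, 16/27]

(P^2)[S1 -> S1] = 16/27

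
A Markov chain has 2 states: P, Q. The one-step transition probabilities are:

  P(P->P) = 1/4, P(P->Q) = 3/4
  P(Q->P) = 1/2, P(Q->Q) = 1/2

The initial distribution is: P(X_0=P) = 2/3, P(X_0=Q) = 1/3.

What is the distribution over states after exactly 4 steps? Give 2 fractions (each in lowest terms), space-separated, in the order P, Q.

Answer: 77/192 115/192

Derivation:
Propagating the distribution step by step (d_{t+1} = d_t * P):
d_0 = (P=2/3, Q=1/3)
  d_1[P] = 2/3*1/4 + 1/3*1/2 = 1/3
  d_1[Q] = 2/3*3/4 + 1/3*1/2 = 2/3
d_1 = (P=1/3, Q=2/3)
  d_2[P] = 1/3*1/4 + 2/3*1/2 = 5/12
  d_2[Q] = 1/3*3/4 + 2/3*1/2 = 7/12
d_2 = (P=5/12, Q=7/12)
  d_3[P] = 5/12*1/4 + 7/12*1/2 = 19/48
  d_3[Q] = 5/12*3/4 + 7/12*1/2 = 29/48
d_3 = (P=19/48, Q=29/48)
  d_4[P] = 19/48*1/4 + 29/48*1/2 = 77/192
  d_4[Q] = 19/48*3/4 + 29/48*1/2 = 115/192
d_4 = (P=77/192, Q=115/192)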